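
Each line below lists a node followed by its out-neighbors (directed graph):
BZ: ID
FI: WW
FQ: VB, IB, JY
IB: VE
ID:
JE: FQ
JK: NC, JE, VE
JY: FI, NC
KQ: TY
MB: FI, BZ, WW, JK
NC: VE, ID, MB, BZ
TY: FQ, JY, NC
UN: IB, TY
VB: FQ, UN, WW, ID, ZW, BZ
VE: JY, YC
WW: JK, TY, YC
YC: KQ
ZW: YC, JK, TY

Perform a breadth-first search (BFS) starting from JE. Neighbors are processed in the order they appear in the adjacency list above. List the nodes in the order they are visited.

Visit JE; enqueue FQ → queue [FQ]
Visit FQ; enqueue VB, IB, JY → queue [VB, IB, JY]
Visit VB; enqueue UN, WW, ID, ZW, BZ → queue [IB, JY, UN, WW, ID, ZW, BZ]
Visit IB; enqueue VE → queue [JY, UN, WW, ID, ZW, BZ, VE]
Visit JY; enqueue FI, NC → queue [UN, WW, ID, ZW, BZ, VE, FI, NC]
Visit UN; enqueue TY → queue [WW, ID, ZW, BZ, VE, FI, NC, TY]
Visit WW; enqueue JK, YC → queue [ID, ZW, BZ, VE, FI, NC, TY, JK, YC]
Visit ID → queue [ZW, BZ, VE, FI, NC, TY, JK, YC]
Visit ZW → queue [BZ, VE, FI, NC, TY, JK, YC]
Visit BZ → queue [VE, FI, NC, TY, JK, YC]
Visit VE → queue [FI, NC, TY, JK, YC]
Visit FI → queue [NC, TY, JK, YC]
Visit NC; enqueue MB → queue [TY, JK, YC, MB]
Visit TY → queue [JK, YC, MB]
Visit JK → queue [YC, MB]
Visit YC; enqueue KQ → queue [MB, KQ]
Visit MB → queue [KQ]
Visit KQ → queue []

JE, FQ, VB, IB, JY, UN, WW, ID, ZW, BZ, VE, FI, NC, TY, JK, YC, MB, KQ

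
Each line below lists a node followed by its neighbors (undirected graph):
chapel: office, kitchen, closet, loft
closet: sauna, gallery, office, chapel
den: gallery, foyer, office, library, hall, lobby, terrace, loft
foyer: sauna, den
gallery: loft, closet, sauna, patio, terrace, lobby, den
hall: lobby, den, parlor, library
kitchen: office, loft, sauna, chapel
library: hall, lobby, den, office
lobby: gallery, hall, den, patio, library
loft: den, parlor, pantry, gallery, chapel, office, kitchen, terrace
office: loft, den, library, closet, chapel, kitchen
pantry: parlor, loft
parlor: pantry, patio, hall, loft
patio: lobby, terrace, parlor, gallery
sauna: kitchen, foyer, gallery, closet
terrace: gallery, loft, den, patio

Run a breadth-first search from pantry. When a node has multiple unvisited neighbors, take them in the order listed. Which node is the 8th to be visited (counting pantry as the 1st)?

chapel

Visit pantry; enqueue parlor, loft → queue [parlor, loft]
Visit parlor; enqueue patio, hall → queue [loft, patio, hall]
Visit loft; enqueue den, gallery, chapel, office, kitchen, terrace → queue [patio, hall, den, gallery, chapel, office, kitchen, terrace]
Visit patio; enqueue lobby → queue [hall, den, gallery, chapel, office, kitchen, terrace, lobby]
Visit hall; enqueue library → queue [den, gallery, chapel, office, kitchen, terrace, lobby, library]
Visit den; enqueue foyer → queue [gallery, chapel, office, kitchen, terrace, lobby, library, foyer]
Visit gallery; enqueue closet, sauna → queue [chapel, office, kitchen, terrace, lobby, library, foyer, closet, sauna]
Visit chapel → queue [office, kitchen, terrace, lobby, library, foyer, closet, sauna]
Visit office → queue [kitchen, terrace, lobby, library, foyer, closet, sauna]
Visit kitchen → queue [terrace, lobby, library, foyer, closet, sauna]
Visit terrace → queue [lobby, library, foyer, closet, sauna]
Visit lobby → queue [library, foyer, closet, sauna]
Visit library → queue [foyer, closet, sauna]
Visit foyer → queue [closet, sauna]
Visit closet → queue [sauna]
Visit sauna → queue []

Visit order: pantry, parlor, loft, patio, hall, den, gallery, chapel, office, kitchen, terrace, lobby, library, foyer, closet, sauna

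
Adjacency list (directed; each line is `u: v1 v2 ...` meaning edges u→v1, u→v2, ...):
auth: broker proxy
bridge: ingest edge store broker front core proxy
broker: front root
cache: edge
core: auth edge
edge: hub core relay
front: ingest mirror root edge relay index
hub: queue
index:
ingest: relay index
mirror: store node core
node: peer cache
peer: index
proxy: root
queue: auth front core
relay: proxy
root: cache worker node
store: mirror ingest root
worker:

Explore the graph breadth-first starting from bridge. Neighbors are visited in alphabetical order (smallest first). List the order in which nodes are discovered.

Visit bridge; enqueue broker, core, edge, front, ingest, proxy, store → queue [broker, core, edge, front, ingest, proxy, store]
Visit broker; enqueue root → queue [core, edge, front, ingest, proxy, store, root]
Visit core; enqueue auth → queue [edge, front, ingest, proxy, store, root, auth]
Visit edge; enqueue hub, relay → queue [front, ingest, proxy, store, root, auth, hub, relay]
Visit front; enqueue index, mirror → queue [ingest, proxy, store, root, auth, hub, relay, index, mirror]
Visit ingest → queue [proxy, store, root, auth, hub, relay, index, mirror]
Visit proxy → queue [store, root, auth, hub, relay, index, mirror]
Visit store → queue [root, auth, hub, relay, index, mirror]
Visit root; enqueue cache, node, worker → queue [auth, hub, relay, index, mirror, cache, node, worker]
Visit auth → queue [hub, relay, index, mirror, cache, node, worker]
Visit hub; enqueue queue → queue [relay, index, mirror, cache, node, worker, queue]
Visit relay → queue [index, mirror, cache, node, worker, queue]
Visit index → queue [mirror, cache, node, worker, queue]
Visit mirror → queue [cache, node, worker, queue]
Visit cache → queue [node, worker, queue]
Visit node; enqueue peer → queue [worker, queue, peer]
Visit worker → queue [queue, peer]
Visit queue → queue [peer]
Visit peer → queue []

bridge broker core edge front ingest proxy store root auth hub relay index mirror cache node worker queue peer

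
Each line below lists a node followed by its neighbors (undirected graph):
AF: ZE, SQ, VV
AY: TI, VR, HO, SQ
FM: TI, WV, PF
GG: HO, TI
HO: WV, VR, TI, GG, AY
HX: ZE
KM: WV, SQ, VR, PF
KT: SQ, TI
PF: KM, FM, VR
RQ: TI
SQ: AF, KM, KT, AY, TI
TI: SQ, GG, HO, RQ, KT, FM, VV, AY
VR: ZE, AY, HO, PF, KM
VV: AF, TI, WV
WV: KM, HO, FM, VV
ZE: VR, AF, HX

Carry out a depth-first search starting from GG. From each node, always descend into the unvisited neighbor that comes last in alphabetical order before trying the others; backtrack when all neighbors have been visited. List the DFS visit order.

Visit GG
GG → TI
TI → VV
VV → WV
WV → KM
KM → VR
VR → ZE
ZE → HX
ZE → AF
AF → SQ
SQ → KT
SQ → AY
AY → HO
VR → PF
PF → FM
TI → RQ

GG, TI, VV, WV, KM, VR, ZE, HX, AF, SQ, KT, AY, HO, PF, FM, RQ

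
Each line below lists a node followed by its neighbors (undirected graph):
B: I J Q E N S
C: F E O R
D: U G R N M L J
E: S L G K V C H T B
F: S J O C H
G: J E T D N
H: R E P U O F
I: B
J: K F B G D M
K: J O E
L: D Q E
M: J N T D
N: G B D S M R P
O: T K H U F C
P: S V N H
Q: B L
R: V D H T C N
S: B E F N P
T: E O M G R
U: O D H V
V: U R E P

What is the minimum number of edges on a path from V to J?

Level 0: V
Level 1: E, P, R, U
Level 2: B, C, D, G, H, K, L, N, O, S, T
Level 3: F, I, J, M, Q
J first appears at level 3.

3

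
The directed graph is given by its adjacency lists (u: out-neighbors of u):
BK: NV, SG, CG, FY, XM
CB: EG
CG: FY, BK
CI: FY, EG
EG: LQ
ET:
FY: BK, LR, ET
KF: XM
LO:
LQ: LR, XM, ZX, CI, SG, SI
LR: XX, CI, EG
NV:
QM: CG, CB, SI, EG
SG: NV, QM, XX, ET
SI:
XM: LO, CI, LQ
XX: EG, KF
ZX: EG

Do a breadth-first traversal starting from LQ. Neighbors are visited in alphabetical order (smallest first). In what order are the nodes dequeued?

Visit LQ; enqueue CI, LR, SG, SI, XM, ZX → queue [CI, LR, SG, SI, XM, ZX]
Visit CI; enqueue EG, FY → queue [LR, SG, SI, XM, ZX, EG, FY]
Visit LR; enqueue XX → queue [SG, SI, XM, ZX, EG, FY, XX]
Visit SG; enqueue ET, NV, QM → queue [SI, XM, ZX, EG, FY, XX, ET, NV, QM]
Visit SI → queue [XM, ZX, EG, FY, XX, ET, NV, QM]
Visit XM; enqueue LO → queue [ZX, EG, FY, XX, ET, NV, QM, LO]
Visit ZX → queue [EG, FY, XX, ET, NV, QM, LO]
Visit EG → queue [FY, XX, ET, NV, QM, LO]
Visit FY; enqueue BK → queue [XX, ET, NV, QM, LO, BK]
Visit XX; enqueue KF → queue [ET, NV, QM, LO, BK, KF]
Visit ET → queue [NV, QM, LO, BK, KF]
Visit NV → queue [QM, LO, BK, KF]
Visit QM; enqueue CB, CG → queue [LO, BK, KF, CB, CG]
Visit LO → queue [BK, KF, CB, CG]
Visit BK → queue [KF, CB, CG]
Visit KF → queue [CB, CG]
Visit CB → queue [CG]
Visit CG → queue []

LQ, CI, LR, SG, SI, XM, ZX, EG, FY, XX, ET, NV, QM, LO, BK, KF, CB, CG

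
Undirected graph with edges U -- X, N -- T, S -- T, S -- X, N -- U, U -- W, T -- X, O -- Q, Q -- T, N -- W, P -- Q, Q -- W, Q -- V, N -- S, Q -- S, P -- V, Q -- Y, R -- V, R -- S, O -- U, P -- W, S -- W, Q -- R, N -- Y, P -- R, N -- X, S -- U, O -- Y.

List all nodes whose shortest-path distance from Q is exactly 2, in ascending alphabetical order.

N, U, X

Level 0: Q
Level 1: O, P, R, S, T, V, W, Y
Level 2: N, U, X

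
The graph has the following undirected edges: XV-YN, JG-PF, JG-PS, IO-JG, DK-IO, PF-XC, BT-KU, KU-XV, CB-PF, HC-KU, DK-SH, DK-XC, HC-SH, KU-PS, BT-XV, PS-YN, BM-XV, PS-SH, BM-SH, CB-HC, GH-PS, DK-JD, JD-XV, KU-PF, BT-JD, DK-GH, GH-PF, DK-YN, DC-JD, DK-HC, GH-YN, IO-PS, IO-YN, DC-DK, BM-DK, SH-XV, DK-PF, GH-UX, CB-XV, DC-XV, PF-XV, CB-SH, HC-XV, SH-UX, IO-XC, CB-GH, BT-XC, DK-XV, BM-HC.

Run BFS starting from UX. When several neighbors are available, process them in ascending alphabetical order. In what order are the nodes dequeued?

Visit UX; enqueue GH, SH → queue [GH, SH]
Visit GH; enqueue CB, DK, PF, PS, YN → queue [SH, CB, DK, PF, PS, YN]
Visit SH; enqueue BM, HC, XV → queue [CB, DK, PF, PS, YN, BM, HC, XV]
Visit CB → queue [DK, PF, PS, YN, BM, HC, XV]
Visit DK; enqueue DC, IO, JD, XC → queue [PF, PS, YN, BM, HC, XV, DC, IO, JD, XC]
Visit PF; enqueue JG, KU → queue [PS, YN, BM, HC, XV, DC, IO, JD, XC, JG, KU]
Visit PS → queue [YN, BM, HC, XV, DC, IO, JD, XC, JG, KU]
Visit YN → queue [BM, HC, XV, DC, IO, JD, XC, JG, KU]
Visit BM → queue [HC, XV, DC, IO, JD, XC, JG, KU]
Visit HC → queue [XV, DC, IO, JD, XC, JG, KU]
Visit XV; enqueue BT → queue [DC, IO, JD, XC, JG, KU, BT]
Visit DC → queue [IO, JD, XC, JG, KU, BT]
Visit IO → queue [JD, XC, JG, KU, BT]
Visit JD → queue [XC, JG, KU, BT]
Visit XC → queue [JG, KU, BT]
Visit JG → queue [KU, BT]
Visit KU → queue [BT]
Visit BT → queue []

UX, GH, SH, CB, DK, PF, PS, YN, BM, HC, XV, DC, IO, JD, XC, JG, KU, BT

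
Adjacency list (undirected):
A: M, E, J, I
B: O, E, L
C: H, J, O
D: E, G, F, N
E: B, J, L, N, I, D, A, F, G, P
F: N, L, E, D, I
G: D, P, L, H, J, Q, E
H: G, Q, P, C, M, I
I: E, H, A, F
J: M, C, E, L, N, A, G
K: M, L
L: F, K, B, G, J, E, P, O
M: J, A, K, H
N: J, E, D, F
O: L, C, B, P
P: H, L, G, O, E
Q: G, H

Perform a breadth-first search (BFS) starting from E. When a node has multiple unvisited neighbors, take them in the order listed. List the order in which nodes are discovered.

E, B, J, L, N, I, D, A, F, G, P, O, M, C, K, H, Q

Visit E; enqueue B, J, L, N, I, D, A, F, G, P → queue [B, J, L, N, I, D, A, F, G, P]
Visit B; enqueue O → queue [J, L, N, I, D, A, F, G, P, O]
Visit J; enqueue M, C → queue [L, N, I, D, A, F, G, P, O, M, C]
Visit L; enqueue K → queue [N, I, D, A, F, G, P, O, M, C, K]
Visit N → queue [I, D, A, F, G, P, O, M, C, K]
Visit I; enqueue H → queue [D, A, F, G, P, O, M, C, K, H]
Visit D → queue [A, F, G, P, O, M, C, K, H]
Visit A → queue [F, G, P, O, M, C, K, H]
Visit F → queue [G, P, O, M, C, K, H]
Visit G; enqueue Q → queue [P, O, M, C, K, H, Q]
Visit P → queue [O, M, C, K, H, Q]
Visit O → queue [M, C, K, H, Q]
Visit M → queue [C, K, H, Q]
Visit C → queue [K, H, Q]
Visit K → queue [H, Q]
Visit H → queue [Q]
Visit Q → queue []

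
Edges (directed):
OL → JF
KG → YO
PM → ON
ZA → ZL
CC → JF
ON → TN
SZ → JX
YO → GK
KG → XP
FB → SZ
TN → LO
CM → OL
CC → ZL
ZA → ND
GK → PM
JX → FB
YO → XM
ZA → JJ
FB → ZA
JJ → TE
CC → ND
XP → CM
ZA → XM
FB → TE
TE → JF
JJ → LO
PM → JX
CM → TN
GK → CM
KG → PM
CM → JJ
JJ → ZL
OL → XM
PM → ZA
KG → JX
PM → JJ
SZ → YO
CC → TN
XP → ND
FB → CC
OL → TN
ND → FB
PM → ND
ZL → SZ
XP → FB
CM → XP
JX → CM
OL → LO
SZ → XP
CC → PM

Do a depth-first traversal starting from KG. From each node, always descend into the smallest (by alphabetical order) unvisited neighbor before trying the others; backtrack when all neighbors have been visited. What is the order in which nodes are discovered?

KG JX CM JJ LO TE JF ZL SZ XP FB CC ND PM ON TN ZA XM YO GK OL

Visit KG
KG → JX
JX → CM
CM → JJ
JJ → LO
JJ → TE
TE → JF
JJ → ZL
ZL → SZ
SZ → XP
XP → FB
FB → CC
CC → ND
CC → PM
PM → ON
ON → TN
PM → ZA
ZA → XM
SZ → YO
YO → GK
CM → OL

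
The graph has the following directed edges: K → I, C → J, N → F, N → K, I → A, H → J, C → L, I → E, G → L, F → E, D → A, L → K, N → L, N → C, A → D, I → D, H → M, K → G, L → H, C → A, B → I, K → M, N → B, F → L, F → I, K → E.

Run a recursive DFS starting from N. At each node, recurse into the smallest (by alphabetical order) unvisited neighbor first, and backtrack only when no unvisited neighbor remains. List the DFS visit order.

Visit N
N → B
B → I
I → A
A → D
I → E
N → C
C → J
C → L
L → H
H → M
L → K
K → G
N → F

N, B, I, A, D, E, C, J, L, H, M, K, G, F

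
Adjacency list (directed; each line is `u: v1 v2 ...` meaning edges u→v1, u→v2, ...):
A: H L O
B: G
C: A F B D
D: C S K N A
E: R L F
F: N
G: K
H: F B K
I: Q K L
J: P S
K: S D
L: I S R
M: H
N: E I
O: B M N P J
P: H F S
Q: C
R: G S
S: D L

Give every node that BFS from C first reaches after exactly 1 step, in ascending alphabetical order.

Level 0: C
Level 1: A, B, D, F
Level 2: G, H, K, L, N, O, S
Level 3: E, I, J, M, P, R
Level 4: Q

A, B, D, F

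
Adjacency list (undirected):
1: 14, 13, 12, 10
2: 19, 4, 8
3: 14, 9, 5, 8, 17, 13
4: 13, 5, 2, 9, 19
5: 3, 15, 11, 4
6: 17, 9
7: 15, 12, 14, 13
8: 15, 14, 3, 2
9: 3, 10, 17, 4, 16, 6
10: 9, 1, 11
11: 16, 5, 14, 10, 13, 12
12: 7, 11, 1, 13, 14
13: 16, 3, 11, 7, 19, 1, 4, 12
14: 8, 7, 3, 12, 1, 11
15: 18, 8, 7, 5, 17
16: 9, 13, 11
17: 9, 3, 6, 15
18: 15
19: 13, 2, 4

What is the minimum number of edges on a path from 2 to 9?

2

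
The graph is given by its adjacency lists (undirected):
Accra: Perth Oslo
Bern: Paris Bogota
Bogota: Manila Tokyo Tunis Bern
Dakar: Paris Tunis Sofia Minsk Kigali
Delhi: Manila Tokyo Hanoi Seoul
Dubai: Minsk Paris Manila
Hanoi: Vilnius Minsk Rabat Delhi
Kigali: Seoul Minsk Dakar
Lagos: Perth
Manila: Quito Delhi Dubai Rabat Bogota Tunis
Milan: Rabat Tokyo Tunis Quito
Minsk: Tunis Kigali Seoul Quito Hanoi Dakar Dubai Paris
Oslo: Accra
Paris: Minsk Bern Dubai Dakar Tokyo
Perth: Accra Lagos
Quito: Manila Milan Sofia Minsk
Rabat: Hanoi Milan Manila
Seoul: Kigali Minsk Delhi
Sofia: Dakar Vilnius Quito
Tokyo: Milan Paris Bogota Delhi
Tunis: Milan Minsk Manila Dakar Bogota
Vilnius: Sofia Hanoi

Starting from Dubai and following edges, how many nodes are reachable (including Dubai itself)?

18

BFS from Dubai visits: Dubai, Minsk, Paris, Manila, Tunis, Kigali, Seoul, Quito, Hanoi, Dakar, Bern, Tokyo, Delhi, Rabat, Bogota, Milan, Sofia, Vilnius
Reachable nodes: 18 of 22 total.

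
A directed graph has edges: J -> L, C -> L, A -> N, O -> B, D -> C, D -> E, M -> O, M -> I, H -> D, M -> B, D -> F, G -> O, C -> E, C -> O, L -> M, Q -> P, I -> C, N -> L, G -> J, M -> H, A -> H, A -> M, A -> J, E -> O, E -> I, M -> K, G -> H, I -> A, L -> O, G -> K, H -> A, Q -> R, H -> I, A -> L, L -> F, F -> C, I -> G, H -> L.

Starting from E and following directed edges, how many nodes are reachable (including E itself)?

15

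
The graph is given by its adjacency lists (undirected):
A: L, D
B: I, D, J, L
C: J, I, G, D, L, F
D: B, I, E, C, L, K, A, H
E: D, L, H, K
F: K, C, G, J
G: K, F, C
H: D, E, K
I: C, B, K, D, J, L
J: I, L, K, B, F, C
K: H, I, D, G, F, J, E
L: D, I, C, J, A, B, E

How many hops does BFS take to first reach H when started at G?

2

Level 0: G
Level 1: C, F, K
Level 2: D, E, H, I, J, L
Level 3: A, B
H first appears at level 2.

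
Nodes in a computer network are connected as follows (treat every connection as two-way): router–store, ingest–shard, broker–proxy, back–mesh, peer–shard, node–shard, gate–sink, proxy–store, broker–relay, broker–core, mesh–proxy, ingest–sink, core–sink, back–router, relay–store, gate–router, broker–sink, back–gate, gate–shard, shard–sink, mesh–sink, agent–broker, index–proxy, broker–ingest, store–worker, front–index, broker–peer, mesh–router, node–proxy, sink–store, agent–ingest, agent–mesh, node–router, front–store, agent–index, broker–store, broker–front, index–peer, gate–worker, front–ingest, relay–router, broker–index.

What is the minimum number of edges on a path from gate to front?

Level 0: gate
Level 1: back, router, shard, sink, worker
Level 2: broker, core, ingest, mesh, node, peer, relay, store
Level 3: agent, front, index, proxy
front first appears at level 3.

3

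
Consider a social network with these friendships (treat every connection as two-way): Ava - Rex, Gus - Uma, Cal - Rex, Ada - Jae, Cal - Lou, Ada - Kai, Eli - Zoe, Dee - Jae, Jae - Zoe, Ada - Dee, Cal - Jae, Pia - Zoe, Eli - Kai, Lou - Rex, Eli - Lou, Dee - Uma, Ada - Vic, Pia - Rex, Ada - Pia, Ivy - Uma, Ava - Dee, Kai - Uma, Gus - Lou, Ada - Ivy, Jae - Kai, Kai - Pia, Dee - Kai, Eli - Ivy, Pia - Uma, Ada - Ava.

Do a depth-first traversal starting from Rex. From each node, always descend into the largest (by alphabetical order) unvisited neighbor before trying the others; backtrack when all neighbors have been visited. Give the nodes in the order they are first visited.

Visit Rex
Rex → Pia
Pia → Zoe
Zoe → Jae
Jae → Kai
Kai → Uma
Uma → Ivy
Ivy → Eli
Eli → Lou
Lou → Gus
Lou → Cal
Ivy → Ada
Ada → Vic
Ada → Dee
Dee → Ava

Rex, Pia, Zoe, Jae, Kai, Uma, Ivy, Eli, Lou, Gus, Cal, Ada, Vic, Dee, Ava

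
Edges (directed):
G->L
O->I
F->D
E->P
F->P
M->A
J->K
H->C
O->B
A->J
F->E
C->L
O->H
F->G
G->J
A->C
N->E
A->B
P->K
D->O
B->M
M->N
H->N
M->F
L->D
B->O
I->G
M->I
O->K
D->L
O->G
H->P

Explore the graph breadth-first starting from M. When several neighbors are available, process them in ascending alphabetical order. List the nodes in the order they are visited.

M → A → F → I → N → B → C → J → D → E → G → P → O → L → K → H

Visit M; enqueue A, F, I, N → queue [A, F, I, N]
Visit A; enqueue B, C, J → queue [F, I, N, B, C, J]
Visit F; enqueue D, E, G, P → queue [I, N, B, C, J, D, E, G, P]
Visit I → queue [N, B, C, J, D, E, G, P]
Visit N → queue [B, C, J, D, E, G, P]
Visit B; enqueue O → queue [C, J, D, E, G, P, O]
Visit C; enqueue L → queue [J, D, E, G, P, O, L]
Visit J; enqueue K → queue [D, E, G, P, O, L, K]
Visit D → queue [E, G, P, O, L, K]
Visit E → queue [G, P, O, L, K]
Visit G → queue [P, O, L, K]
Visit P → queue [O, L, K]
Visit O; enqueue H → queue [L, K, H]
Visit L → queue [K, H]
Visit K → queue [H]
Visit H → queue []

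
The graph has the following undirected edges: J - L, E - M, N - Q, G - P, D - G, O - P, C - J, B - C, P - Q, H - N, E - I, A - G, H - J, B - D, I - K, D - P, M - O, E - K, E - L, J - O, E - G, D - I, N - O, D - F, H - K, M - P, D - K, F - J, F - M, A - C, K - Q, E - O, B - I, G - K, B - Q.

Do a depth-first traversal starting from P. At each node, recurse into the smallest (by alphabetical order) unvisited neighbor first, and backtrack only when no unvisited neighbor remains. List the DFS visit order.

Visit P
P → D
D → B
B → C
C → A
A → G
G → E
E → I
I → K
K → H
H → J
J → F
F → M
M → O
O → N
N → Q
J → L

P -> D -> B -> C -> A -> G -> E -> I -> K -> H -> J -> F -> M -> O -> N -> Q -> L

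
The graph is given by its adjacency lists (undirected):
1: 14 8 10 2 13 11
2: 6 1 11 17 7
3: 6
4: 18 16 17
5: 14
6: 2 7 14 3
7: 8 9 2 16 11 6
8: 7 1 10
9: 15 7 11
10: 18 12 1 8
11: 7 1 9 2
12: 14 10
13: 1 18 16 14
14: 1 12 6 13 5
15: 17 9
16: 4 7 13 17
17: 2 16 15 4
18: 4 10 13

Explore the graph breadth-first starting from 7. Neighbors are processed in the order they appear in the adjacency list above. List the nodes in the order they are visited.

7 → 8 → 9 → 2 → 16 → 11 → 6 → 1 → 10 → 15 → 17 → 4 → 13 → 14 → 3 → 18 → 12 → 5

Visit 7; enqueue 8, 9, 2, 16, 11, 6 → queue [8, 9, 2, 16, 11, 6]
Visit 8; enqueue 1, 10 → queue [9, 2, 16, 11, 6, 1, 10]
Visit 9; enqueue 15 → queue [2, 16, 11, 6, 1, 10, 15]
Visit 2; enqueue 17 → queue [16, 11, 6, 1, 10, 15, 17]
Visit 16; enqueue 4, 13 → queue [11, 6, 1, 10, 15, 17, 4, 13]
Visit 11 → queue [6, 1, 10, 15, 17, 4, 13]
Visit 6; enqueue 14, 3 → queue [1, 10, 15, 17, 4, 13, 14, 3]
Visit 1 → queue [10, 15, 17, 4, 13, 14, 3]
Visit 10; enqueue 18, 12 → queue [15, 17, 4, 13, 14, 3, 18, 12]
Visit 15 → queue [17, 4, 13, 14, 3, 18, 12]
Visit 17 → queue [4, 13, 14, 3, 18, 12]
Visit 4 → queue [13, 14, 3, 18, 12]
Visit 13 → queue [14, 3, 18, 12]
Visit 14; enqueue 5 → queue [3, 18, 12, 5]
Visit 3 → queue [18, 12, 5]
Visit 18 → queue [12, 5]
Visit 12 → queue [5]
Visit 5 → queue []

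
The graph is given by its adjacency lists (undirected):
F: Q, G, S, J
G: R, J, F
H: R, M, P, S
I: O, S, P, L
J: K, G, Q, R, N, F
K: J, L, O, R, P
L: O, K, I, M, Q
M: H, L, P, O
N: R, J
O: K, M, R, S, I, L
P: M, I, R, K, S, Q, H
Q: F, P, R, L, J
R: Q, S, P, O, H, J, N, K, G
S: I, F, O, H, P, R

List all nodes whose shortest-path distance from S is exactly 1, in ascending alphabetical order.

F, H, I, O, P, R

Level 0: S
Level 1: F, H, I, O, P, R
Level 2: G, J, K, L, M, N, Q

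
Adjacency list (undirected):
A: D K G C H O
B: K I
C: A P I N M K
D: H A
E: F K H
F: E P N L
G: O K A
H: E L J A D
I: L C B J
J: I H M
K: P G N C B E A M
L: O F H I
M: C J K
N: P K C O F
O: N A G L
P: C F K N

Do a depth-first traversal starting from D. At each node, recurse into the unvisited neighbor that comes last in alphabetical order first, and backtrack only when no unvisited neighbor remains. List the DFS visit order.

Visit D
D → H
H → L
L → O
O → N
N → P
P → K
K → M
M → J
J → I
I → C
C → A
A → G
I → B
K → E
E → F

D, H, L, O, N, P, K, M, J, I, C, A, G, B, E, F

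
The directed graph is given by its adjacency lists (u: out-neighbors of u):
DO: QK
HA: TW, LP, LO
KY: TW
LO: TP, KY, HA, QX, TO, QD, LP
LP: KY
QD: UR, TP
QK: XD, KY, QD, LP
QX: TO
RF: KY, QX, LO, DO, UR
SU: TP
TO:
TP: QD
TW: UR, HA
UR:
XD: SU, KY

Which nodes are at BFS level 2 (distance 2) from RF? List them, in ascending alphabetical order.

Level 0: RF
Level 1: DO, KY, LO, QX, UR
Level 2: HA, LP, QD, QK, TO, TP, TW
Level 3: XD
Level 4: SU

HA, LP, QD, QK, TO, TP, TW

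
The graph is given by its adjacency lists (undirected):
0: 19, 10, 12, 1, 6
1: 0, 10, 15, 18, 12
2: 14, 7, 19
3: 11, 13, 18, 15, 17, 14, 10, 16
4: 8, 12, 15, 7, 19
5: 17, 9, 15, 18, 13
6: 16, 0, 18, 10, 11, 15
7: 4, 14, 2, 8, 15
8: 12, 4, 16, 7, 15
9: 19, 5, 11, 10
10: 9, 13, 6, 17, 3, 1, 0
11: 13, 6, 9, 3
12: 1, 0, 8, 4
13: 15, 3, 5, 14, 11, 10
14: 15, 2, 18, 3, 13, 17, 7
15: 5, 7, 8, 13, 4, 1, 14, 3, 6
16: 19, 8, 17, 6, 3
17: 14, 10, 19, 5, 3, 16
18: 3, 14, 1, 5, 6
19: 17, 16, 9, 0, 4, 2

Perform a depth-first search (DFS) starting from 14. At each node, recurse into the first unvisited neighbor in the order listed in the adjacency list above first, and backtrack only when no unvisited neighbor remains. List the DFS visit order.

14, 15, 5, 17, 10, 9, 19, 16, 8, 12, 1, 0, 6, 18, 3, 11, 13, 4, 7, 2

Visit 14
14 → 15
15 → 5
5 → 17
17 → 10
10 → 9
9 → 19
19 → 16
16 → 8
8 → 12
12 → 1
1 → 0
0 → 6
6 → 18
18 → 3
3 → 11
11 → 13
12 → 4
4 → 7
7 → 2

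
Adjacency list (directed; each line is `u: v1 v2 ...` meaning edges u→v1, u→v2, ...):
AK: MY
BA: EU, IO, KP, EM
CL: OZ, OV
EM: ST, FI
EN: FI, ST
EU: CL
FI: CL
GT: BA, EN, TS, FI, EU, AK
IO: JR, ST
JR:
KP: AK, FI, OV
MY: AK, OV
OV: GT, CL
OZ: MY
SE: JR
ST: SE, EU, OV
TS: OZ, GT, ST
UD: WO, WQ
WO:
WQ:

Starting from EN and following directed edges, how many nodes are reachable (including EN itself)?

17

BFS from EN visits: EN, ST, FI, SE, OV, EU, CL, JR, GT, OZ, TS, BA, AK, MY, KP, IO, EM
Reachable nodes: 17 of 20 total.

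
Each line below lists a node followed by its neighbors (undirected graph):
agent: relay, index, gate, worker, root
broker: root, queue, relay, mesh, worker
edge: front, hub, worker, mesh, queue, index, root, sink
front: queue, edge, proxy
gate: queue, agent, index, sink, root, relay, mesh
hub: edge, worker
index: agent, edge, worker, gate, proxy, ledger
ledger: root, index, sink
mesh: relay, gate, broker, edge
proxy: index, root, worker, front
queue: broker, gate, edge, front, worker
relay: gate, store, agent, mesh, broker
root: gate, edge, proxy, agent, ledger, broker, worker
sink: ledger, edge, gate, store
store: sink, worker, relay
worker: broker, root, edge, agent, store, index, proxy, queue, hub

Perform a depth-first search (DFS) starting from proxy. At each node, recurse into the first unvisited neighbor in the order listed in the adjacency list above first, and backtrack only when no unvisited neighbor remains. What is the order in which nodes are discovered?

Visit proxy
proxy → index
index → agent
agent → relay
relay → gate
gate → queue
queue → broker
broker → root
root → edge
edge → front
edge → hub
hub → worker
worker → store
store → sink
sink → ledger
edge → mesh

proxy, index, agent, relay, gate, queue, broker, root, edge, front, hub, worker, store, sink, ledger, mesh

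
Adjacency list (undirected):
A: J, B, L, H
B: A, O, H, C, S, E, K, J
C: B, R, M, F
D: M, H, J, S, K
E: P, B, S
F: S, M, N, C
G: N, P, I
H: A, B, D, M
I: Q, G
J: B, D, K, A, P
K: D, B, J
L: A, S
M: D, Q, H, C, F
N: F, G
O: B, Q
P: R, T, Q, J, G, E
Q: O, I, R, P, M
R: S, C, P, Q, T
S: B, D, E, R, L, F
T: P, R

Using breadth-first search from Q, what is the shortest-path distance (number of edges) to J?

Level 0: Q
Level 1: I, M, O, P, R
Level 2: B, C, D, E, F, G, H, J, S, T
Level 3: A, K, L, N
J first appears at level 2.

2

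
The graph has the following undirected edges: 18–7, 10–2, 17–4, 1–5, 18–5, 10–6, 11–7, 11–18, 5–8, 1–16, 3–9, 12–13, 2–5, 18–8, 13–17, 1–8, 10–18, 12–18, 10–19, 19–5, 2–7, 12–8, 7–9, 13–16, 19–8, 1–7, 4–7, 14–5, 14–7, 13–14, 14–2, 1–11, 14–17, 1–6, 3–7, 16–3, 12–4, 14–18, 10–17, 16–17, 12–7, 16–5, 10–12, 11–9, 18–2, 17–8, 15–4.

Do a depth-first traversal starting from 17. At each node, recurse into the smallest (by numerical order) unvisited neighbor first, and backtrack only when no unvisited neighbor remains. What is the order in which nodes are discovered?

Visit 17
17 → 4
4 → 7
7 → 1
1 → 5
5 → 2
2 → 10
10 → 6
10 → 12
12 → 8
8 → 18
18 → 11
11 → 9
9 → 3
3 → 16
16 → 13
13 → 14
8 → 19
4 → 15

17, 4, 7, 1, 5, 2, 10, 6, 12, 8, 18, 11, 9, 3, 16, 13, 14, 19, 15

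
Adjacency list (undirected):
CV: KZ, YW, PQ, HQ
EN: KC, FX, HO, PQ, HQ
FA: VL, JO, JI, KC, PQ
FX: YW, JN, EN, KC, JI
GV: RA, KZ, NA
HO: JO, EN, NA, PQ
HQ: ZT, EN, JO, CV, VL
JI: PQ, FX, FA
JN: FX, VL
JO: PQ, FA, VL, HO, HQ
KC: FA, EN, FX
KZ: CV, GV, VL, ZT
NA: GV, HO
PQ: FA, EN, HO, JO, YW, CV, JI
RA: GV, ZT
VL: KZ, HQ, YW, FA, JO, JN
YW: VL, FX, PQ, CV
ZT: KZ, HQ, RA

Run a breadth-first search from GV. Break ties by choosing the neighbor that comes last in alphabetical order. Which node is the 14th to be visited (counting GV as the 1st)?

Visit GV; enqueue RA, NA, KZ → queue [RA, NA, KZ]
Visit RA; enqueue ZT → queue [NA, KZ, ZT]
Visit NA; enqueue HO → queue [KZ, ZT, HO]
Visit KZ; enqueue VL, CV → queue [ZT, HO, VL, CV]
Visit ZT; enqueue HQ → queue [HO, VL, CV, HQ]
Visit HO; enqueue PQ, JO, EN → queue [VL, CV, HQ, PQ, JO, EN]
Visit VL; enqueue YW, JN, FA → queue [CV, HQ, PQ, JO, EN, YW, JN, FA]
Visit CV → queue [HQ, PQ, JO, EN, YW, JN, FA]
Visit HQ → queue [PQ, JO, EN, YW, JN, FA]
Visit PQ; enqueue JI → queue [JO, EN, YW, JN, FA, JI]
Visit JO → queue [EN, YW, JN, FA, JI]
Visit EN; enqueue KC, FX → queue [YW, JN, FA, JI, KC, FX]
Visit YW → queue [JN, FA, JI, KC, FX]
Visit JN → queue [FA, JI, KC, FX]
Visit FA → queue [JI, KC, FX]
Visit JI → queue [KC, FX]
Visit KC → queue [FX]
Visit FX → queue []

Visit order: GV, RA, NA, KZ, ZT, HO, VL, CV, HQ, PQ, JO, EN, YW, JN, FA, JI, KC, FX

JN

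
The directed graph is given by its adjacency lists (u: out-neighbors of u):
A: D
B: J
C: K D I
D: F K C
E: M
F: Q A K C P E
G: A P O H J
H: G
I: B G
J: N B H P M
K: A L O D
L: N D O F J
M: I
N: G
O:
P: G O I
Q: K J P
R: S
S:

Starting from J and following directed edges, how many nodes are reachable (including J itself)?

BFS from J visits: J, P, N, M, H, B, O, I, G, A, D, K, F, C, L, Q, E
Reachable nodes: 17 of 19 total.

17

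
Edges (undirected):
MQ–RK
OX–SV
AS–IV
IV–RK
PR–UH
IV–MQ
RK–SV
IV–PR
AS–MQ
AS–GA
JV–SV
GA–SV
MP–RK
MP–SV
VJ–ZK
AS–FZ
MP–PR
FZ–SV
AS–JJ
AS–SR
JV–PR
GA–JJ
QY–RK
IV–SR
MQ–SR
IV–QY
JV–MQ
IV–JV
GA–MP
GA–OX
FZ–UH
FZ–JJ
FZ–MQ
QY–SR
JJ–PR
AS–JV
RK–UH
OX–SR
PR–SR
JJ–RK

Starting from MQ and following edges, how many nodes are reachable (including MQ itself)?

15

BFS from MQ visits: MQ, AS, FZ, IV, JV, RK, SR, GA, JJ, SV, UH, PR, QY, MP, OX
Reachable nodes: 15 of 17 total.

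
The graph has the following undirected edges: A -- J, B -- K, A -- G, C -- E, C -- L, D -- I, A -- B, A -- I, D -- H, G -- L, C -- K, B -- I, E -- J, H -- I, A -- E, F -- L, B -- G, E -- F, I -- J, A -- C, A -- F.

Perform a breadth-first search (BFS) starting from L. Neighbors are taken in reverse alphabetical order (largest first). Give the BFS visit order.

L G F C B A E K I J H D

Visit L; enqueue G, F, C → queue [G, F, C]
Visit G; enqueue B, A → queue [F, C, B, A]
Visit F; enqueue E → queue [C, B, A, E]
Visit C; enqueue K → queue [B, A, E, K]
Visit B; enqueue I → queue [A, E, K, I]
Visit A; enqueue J → queue [E, K, I, J]
Visit E → queue [K, I, J]
Visit K → queue [I, J]
Visit I; enqueue H, D → queue [J, H, D]
Visit J → queue [H, D]
Visit H → queue [D]
Visit D → queue []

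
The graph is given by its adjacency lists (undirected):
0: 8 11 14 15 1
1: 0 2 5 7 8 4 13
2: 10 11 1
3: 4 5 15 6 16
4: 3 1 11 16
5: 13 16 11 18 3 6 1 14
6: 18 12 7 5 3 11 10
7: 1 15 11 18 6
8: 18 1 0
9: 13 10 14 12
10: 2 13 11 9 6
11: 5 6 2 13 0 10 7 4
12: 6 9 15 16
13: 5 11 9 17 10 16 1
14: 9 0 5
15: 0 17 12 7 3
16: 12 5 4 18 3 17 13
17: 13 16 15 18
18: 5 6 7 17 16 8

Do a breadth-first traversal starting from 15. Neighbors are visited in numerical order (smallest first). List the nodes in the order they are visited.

15 0 3 7 12 17 1 8 11 14 4 5 6 16 18 9 13 2 10

Visit 15; enqueue 0, 3, 7, 12, 17 → queue [0, 3, 7, 12, 17]
Visit 0; enqueue 1, 8, 11, 14 → queue [3, 7, 12, 17, 1, 8, 11, 14]
Visit 3; enqueue 4, 5, 6, 16 → queue [7, 12, 17, 1, 8, 11, 14, 4, 5, 6, 16]
Visit 7; enqueue 18 → queue [12, 17, 1, 8, 11, 14, 4, 5, 6, 16, 18]
Visit 12; enqueue 9 → queue [17, 1, 8, 11, 14, 4, 5, 6, 16, 18, 9]
Visit 17; enqueue 13 → queue [1, 8, 11, 14, 4, 5, 6, 16, 18, 9, 13]
Visit 1; enqueue 2 → queue [8, 11, 14, 4, 5, 6, 16, 18, 9, 13, 2]
Visit 8 → queue [11, 14, 4, 5, 6, 16, 18, 9, 13, 2]
Visit 11; enqueue 10 → queue [14, 4, 5, 6, 16, 18, 9, 13, 2, 10]
Visit 14 → queue [4, 5, 6, 16, 18, 9, 13, 2, 10]
Visit 4 → queue [5, 6, 16, 18, 9, 13, 2, 10]
Visit 5 → queue [6, 16, 18, 9, 13, 2, 10]
Visit 6 → queue [16, 18, 9, 13, 2, 10]
Visit 16 → queue [18, 9, 13, 2, 10]
Visit 18 → queue [9, 13, 2, 10]
Visit 9 → queue [13, 2, 10]
Visit 13 → queue [2, 10]
Visit 2 → queue [10]
Visit 10 → queue []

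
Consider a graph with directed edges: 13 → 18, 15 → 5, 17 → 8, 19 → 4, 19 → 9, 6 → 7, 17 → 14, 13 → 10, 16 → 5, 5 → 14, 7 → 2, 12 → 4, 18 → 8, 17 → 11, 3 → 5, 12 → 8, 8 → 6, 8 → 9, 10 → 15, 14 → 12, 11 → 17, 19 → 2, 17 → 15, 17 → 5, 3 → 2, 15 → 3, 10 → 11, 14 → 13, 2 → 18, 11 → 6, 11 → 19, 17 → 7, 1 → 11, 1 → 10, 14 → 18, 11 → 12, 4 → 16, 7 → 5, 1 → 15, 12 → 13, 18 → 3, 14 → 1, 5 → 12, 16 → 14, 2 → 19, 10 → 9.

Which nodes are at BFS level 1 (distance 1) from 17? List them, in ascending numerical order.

Level 0: 17
Level 1: 5, 7, 8, 11, 14, 15
Level 2: 1, 2, 3, 6, 9, 12, 13, 18, 19
Level 3: 4, 10
Level 4: 16

5, 7, 8, 11, 14, 15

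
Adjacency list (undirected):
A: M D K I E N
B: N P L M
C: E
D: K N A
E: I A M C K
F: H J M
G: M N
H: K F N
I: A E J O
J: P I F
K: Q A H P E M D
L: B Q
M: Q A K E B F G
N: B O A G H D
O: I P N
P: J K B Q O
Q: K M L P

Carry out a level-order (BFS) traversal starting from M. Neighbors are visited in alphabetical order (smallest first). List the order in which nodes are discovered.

M, A, B, E, F, G, K, Q, D, I, N, L, P, C, H, J, O

Visit M; enqueue A, B, E, F, G, K, Q → queue [A, B, E, F, G, K, Q]
Visit A; enqueue D, I, N → queue [B, E, F, G, K, Q, D, I, N]
Visit B; enqueue L, P → queue [E, F, G, K, Q, D, I, N, L, P]
Visit E; enqueue C → queue [F, G, K, Q, D, I, N, L, P, C]
Visit F; enqueue H, J → queue [G, K, Q, D, I, N, L, P, C, H, J]
Visit G → queue [K, Q, D, I, N, L, P, C, H, J]
Visit K → queue [Q, D, I, N, L, P, C, H, J]
Visit Q → queue [D, I, N, L, P, C, H, J]
Visit D → queue [I, N, L, P, C, H, J]
Visit I; enqueue O → queue [N, L, P, C, H, J, O]
Visit N → queue [L, P, C, H, J, O]
Visit L → queue [P, C, H, J, O]
Visit P → queue [C, H, J, O]
Visit C → queue [H, J, O]
Visit H → queue [J, O]
Visit J → queue [O]
Visit O → queue []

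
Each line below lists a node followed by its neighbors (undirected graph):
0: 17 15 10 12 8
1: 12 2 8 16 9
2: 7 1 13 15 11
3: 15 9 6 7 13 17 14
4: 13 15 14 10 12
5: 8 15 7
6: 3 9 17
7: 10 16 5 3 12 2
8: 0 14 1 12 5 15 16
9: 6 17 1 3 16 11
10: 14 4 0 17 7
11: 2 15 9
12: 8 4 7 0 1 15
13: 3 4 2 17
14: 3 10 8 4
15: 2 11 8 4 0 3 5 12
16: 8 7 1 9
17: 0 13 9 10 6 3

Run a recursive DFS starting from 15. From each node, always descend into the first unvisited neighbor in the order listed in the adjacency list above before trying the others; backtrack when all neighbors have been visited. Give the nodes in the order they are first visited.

15, 2, 7, 10, 14, 3, 9, 6, 17, 0, 12, 8, 1, 16, 5, 4, 13, 11

Visit 15
15 → 2
2 → 7
7 → 10
10 → 14
14 → 3
3 → 9
9 → 6
6 → 17
17 → 0
0 → 12
12 → 8
8 → 1
1 → 16
8 → 5
12 → 4
4 → 13
9 → 11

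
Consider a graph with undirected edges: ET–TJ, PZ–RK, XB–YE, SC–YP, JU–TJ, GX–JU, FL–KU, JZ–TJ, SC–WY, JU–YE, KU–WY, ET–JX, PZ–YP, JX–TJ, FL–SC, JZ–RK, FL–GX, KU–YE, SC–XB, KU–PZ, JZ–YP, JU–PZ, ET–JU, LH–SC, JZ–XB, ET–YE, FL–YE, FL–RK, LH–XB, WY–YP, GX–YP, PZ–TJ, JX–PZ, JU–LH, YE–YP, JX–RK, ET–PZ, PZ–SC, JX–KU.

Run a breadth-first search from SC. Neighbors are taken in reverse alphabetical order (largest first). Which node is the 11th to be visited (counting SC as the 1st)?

Visit SC; enqueue YP, XB, WY, PZ, LH, FL → queue [YP, XB, WY, PZ, LH, FL]
Visit YP; enqueue YE, JZ, GX → queue [XB, WY, PZ, LH, FL, YE, JZ, GX]
Visit XB → queue [WY, PZ, LH, FL, YE, JZ, GX]
Visit WY; enqueue KU → queue [PZ, LH, FL, YE, JZ, GX, KU]
Visit PZ; enqueue TJ, RK, JX, JU, ET → queue [LH, FL, YE, JZ, GX, KU, TJ, RK, JX, JU, ET]
Visit LH → queue [FL, YE, JZ, GX, KU, TJ, RK, JX, JU, ET]
Visit FL → queue [YE, JZ, GX, KU, TJ, RK, JX, JU, ET]
Visit YE → queue [JZ, GX, KU, TJ, RK, JX, JU, ET]
Visit JZ → queue [GX, KU, TJ, RK, JX, JU, ET]
Visit GX → queue [KU, TJ, RK, JX, JU, ET]
Visit KU → queue [TJ, RK, JX, JU, ET]
Visit TJ → queue [RK, JX, JU, ET]
Visit RK → queue [JX, JU, ET]
Visit JX → queue [JU, ET]
Visit JU → queue [ET]
Visit ET → queue []

Visit order: SC, YP, XB, WY, PZ, LH, FL, YE, JZ, GX, KU, TJ, RK, JX, JU, ET

KU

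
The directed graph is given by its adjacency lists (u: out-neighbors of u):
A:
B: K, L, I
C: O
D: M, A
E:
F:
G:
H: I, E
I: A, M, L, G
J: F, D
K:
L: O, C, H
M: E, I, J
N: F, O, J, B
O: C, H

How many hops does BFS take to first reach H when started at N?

2

Level 0: N
Level 1: B, F, J, O
Level 2: C, D, H, I, K, L
Level 3: A, E, G, M
H first appears at level 2.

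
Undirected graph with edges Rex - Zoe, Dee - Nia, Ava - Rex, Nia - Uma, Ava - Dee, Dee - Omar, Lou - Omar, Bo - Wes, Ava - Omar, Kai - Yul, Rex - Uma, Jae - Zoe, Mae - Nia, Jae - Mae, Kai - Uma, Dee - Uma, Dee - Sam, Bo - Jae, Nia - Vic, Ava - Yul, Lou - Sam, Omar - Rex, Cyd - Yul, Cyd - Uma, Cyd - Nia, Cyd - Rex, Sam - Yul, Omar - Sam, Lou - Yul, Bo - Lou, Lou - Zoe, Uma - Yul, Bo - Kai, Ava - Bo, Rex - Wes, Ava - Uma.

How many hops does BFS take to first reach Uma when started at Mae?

Level 0: Mae
Level 1: Jae, Nia
Level 2: Bo, Cyd, Dee, Uma, Vic, Zoe
Level 3: Ava, Kai, Lou, Omar, Rex, Sam, Wes, Yul
Uma first appears at level 2.

2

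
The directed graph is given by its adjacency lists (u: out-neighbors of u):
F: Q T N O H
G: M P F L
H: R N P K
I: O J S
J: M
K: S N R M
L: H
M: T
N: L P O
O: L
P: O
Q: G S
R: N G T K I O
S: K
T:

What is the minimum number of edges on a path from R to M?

Level 0: R
Level 1: G, I, K, N, O, T
Level 2: F, J, L, M, P, S
Level 3: H, Q
M first appears at level 2.

2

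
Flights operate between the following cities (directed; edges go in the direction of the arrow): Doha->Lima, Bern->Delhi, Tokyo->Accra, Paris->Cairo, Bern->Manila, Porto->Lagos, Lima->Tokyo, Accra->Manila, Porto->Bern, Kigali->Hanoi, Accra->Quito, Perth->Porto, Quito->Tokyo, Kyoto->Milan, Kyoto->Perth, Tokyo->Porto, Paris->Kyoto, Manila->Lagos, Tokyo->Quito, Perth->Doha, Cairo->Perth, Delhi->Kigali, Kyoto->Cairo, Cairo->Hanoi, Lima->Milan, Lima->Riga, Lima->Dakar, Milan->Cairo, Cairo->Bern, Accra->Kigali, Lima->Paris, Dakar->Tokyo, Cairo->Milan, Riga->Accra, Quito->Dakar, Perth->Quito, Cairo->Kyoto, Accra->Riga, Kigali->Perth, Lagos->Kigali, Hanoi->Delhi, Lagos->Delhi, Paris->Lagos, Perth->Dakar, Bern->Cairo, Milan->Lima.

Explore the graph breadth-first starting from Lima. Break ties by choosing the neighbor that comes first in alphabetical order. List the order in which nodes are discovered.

Visit Lima; enqueue Dakar, Milan, Paris, Riga, Tokyo → queue [Dakar, Milan, Paris, Riga, Tokyo]
Visit Dakar → queue [Milan, Paris, Riga, Tokyo]
Visit Milan; enqueue Cairo → queue [Paris, Riga, Tokyo, Cairo]
Visit Paris; enqueue Kyoto, Lagos → queue [Riga, Tokyo, Cairo, Kyoto, Lagos]
Visit Riga; enqueue Accra → queue [Tokyo, Cairo, Kyoto, Lagos, Accra]
Visit Tokyo; enqueue Porto, Quito → queue [Cairo, Kyoto, Lagos, Accra, Porto, Quito]
Visit Cairo; enqueue Bern, Hanoi, Perth → queue [Kyoto, Lagos, Accra, Porto, Quito, Bern, Hanoi, Perth]
Visit Kyoto → queue [Lagos, Accra, Porto, Quito, Bern, Hanoi, Perth]
Visit Lagos; enqueue Delhi, Kigali → queue [Accra, Porto, Quito, Bern, Hanoi, Perth, Delhi, Kigali]
Visit Accra; enqueue Manila → queue [Porto, Quito, Bern, Hanoi, Perth, Delhi, Kigali, Manila]
Visit Porto → queue [Quito, Bern, Hanoi, Perth, Delhi, Kigali, Manila]
Visit Quito → queue [Bern, Hanoi, Perth, Delhi, Kigali, Manila]
Visit Bern → queue [Hanoi, Perth, Delhi, Kigali, Manila]
Visit Hanoi → queue [Perth, Delhi, Kigali, Manila]
Visit Perth; enqueue Doha → queue [Delhi, Kigali, Manila, Doha]
Visit Delhi → queue [Kigali, Manila, Doha]
Visit Kigali → queue [Manila, Doha]
Visit Manila → queue [Doha]
Visit Doha → queue []

Lima, Dakar, Milan, Paris, Riga, Tokyo, Cairo, Kyoto, Lagos, Accra, Porto, Quito, Bern, Hanoi, Perth, Delhi, Kigali, Manila, Doha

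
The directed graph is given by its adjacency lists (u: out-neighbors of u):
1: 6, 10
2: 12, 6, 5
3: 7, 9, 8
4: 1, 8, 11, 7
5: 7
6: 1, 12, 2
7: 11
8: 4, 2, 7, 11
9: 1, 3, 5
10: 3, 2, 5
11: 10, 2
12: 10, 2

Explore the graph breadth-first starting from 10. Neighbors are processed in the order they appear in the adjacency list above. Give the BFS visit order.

Visit 10; enqueue 3, 2, 5 → queue [3, 2, 5]
Visit 3; enqueue 7, 9, 8 → queue [2, 5, 7, 9, 8]
Visit 2; enqueue 12, 6 → queue [5, 7, 9, 8, 12, 6]
Visit 5 → queue [7, 9, 8, 12, 6]
Visit 7; enqueue 11 → queue [9, 8, 12, 6, 11]
Visit 9; enqueue 1 → queue [8, 12, 6, 11, 1]
Visit 8; enqueue 4 → queue [12, 6, 11, 1, 4]
Visit 12 → queue [6, 11, 1, 4]
Visit 6 → queue [11, 1, 4]
Visit 11 → queue [1, 4]
Visit 1 → queue [4]
Visit 4 → queue []

10 → 3 → 2 → 5 → 7 → 9 → 8 → 12 → 6 → 11 → 1 → 4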